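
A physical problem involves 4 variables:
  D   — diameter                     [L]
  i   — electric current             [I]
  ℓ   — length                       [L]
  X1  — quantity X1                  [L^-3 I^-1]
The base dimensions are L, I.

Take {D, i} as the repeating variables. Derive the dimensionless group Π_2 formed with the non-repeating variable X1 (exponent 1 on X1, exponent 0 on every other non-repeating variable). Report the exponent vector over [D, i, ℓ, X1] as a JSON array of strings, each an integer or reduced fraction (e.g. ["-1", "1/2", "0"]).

Exponent matrix [L,I] × [D,i,ℓ,X1]:
  L: [ 1  0  1 -3]
  I: [ 0  1  0 -1]
Echelon form has 2 nonzero rows (pivots: D,i)
Pivot set = {D,i}, free = {ℓ,X1}
RREF:
  r0: [   1    0    1   -3]
  r1: [   0    1    0   -1]
Fix exponent of X1 at 1, ℓ at 0; solve each RREF row for its pivot's exponent:
  r0: exp(D) + (-3)·1 = 0 ⇒ exp(D) = 3
  r1: exp(i) + (-1)·1 = 0 ⇒ exp(i) = 1
Π_2 = D^3 · i · X1

["3", "1", "0", "1"]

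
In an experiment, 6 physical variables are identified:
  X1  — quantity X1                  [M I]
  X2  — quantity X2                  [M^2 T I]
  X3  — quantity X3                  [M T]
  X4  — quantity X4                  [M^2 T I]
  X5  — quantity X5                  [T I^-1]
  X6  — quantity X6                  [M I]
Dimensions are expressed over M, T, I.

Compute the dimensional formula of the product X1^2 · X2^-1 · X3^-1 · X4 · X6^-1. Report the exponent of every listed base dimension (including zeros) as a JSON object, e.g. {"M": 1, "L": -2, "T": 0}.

{"M": 0, "T": -1, "I": 1}

Exponent matrix [M,T,I] × [X1,X2,X3,X4,X5,X6]:
  M: [ 1  2  1  2  0  1]
  T: [ 0  1  1  1  1  0]
  I: [ 1  1  0  1 -1  1]
  [M]: (2)·1+(-1)·2+(-1)·1+(1)·2+(-1)·1 = 0
  [T]: (2)·0+(-1)·1+(-1)·1+(1)·1+(-1)·0 = -1
  [I]: (2)·1+(-1)·1+(-1)·0+(1)·1+(-1)·1 = 1
⇒ T^-1 I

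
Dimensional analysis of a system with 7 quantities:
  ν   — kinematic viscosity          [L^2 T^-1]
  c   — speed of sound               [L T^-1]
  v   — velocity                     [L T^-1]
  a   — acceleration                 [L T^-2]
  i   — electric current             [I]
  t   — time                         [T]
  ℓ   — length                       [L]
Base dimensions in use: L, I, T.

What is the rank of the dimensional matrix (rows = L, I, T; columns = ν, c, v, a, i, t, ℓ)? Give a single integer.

Dimensional matrix (L×I×T by ν×c×v×a×i×t×ℓ):
  L: [ 2  1  1  1  0  0  1]
  I: [ 0  0  0  0  1  0  0]
  T: [-1 -1 -1 -2  0  1  0]
Row reduction gives pivot columns ν,c,i; rank = 3

3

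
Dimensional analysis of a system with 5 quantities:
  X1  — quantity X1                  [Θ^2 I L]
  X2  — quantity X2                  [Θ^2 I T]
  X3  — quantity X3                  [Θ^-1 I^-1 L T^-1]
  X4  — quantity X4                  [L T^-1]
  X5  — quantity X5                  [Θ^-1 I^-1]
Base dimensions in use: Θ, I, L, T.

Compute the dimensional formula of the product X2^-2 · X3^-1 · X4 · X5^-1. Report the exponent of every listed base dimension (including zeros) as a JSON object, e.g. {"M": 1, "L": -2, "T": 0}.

{"Θ": -2, "I": 0, "L": 0, "T": -2}

Dimensional matrix (Θ×I×L×T by X1×X2×X3×X4×X5):
  Θ: [ 2  2 -1  0 -1]
  I: [ 1  1 -1  0 -1]
  L: [ 1  0  1  1  0]
  T: [ 0  1 -1 -1  0]
  [Θ]: (-2)·2+(-1)·-1+(1)·0+(-1)·-1 = -2
  [I]: (-2)·1+(-1)·-1+(1)·0+(-1)·-1 = 0
  [L]: (-2)·0+(-1)·1+(1)·1+(-1)·0 = 0
  [T]: (-2)·1+(-1)·-1+(1)·-1+(-1)·0 = -2
⇒ Θ^-2 T^-2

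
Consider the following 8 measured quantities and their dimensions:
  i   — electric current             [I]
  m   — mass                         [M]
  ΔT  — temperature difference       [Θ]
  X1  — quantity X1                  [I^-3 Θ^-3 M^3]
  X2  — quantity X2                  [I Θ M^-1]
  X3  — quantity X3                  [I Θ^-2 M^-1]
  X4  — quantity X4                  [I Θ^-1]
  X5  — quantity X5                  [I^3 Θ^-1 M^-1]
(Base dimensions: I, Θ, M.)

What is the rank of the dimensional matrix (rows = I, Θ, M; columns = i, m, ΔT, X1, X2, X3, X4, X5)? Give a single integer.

3

Dimensional matrix (I×Θ×M by i×m×ΔT×X1×X2×X3×X4×X5):
  I: [ 1  0  0 -3  1  1  1  3]
  Θ: [ 0  0  1 -3  1 -2 -1 -1]
  M: [ 0  1  0  3 -1 -1  0 -1]
Row reduction gives pivot columns i,m,ΔT; rank = 3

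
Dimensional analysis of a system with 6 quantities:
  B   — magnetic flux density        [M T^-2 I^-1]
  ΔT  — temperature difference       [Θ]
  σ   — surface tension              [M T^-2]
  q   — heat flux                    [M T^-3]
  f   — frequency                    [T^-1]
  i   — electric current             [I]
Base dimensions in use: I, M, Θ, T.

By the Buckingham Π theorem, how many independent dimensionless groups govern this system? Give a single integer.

2

Dimensional matrix (I×M×Θ×T by B×ΔT×σ×q×f×i):
  I: [-1  0  0  0  0  1]
  M: [ 1  0  1  1  0  0]
  Θ: [ 0  1  0  0  0  0]
  T: [-2  0 -2 -3 -1  0]
Echelon form has 4 nonzero rows (pivots: B,ΔT,σ,q)
Π count = n − r = 6 − 4 = 2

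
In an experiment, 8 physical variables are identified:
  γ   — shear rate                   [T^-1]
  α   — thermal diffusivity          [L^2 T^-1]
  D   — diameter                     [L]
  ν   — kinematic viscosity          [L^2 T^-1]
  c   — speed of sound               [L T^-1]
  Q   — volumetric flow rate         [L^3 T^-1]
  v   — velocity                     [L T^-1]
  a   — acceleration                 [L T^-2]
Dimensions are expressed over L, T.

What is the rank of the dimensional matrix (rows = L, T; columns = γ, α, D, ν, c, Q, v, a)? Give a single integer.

2

Write exponents as rows L,T / cols γ,α,D,ν,c,Q,v,a:
  L: [ 0  2  1  2  1  3  1  1]
  T: [-1 -1  0 -1 -1 -1 -1 -2]
Row reduction gives pivot columns γ,α; rank = 2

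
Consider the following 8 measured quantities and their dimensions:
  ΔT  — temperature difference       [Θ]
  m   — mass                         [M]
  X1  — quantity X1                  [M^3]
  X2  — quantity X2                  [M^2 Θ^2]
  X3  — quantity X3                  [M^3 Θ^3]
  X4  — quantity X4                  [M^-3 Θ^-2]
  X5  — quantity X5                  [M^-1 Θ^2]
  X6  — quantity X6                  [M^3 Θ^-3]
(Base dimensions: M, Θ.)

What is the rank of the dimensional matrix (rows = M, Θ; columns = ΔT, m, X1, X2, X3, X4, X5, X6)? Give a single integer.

Dimensional matrix (M×Θ by ΔT×m×X1×X2×X3×X4×X5×X6):
  M: [ 0  1  3  2  3 -3 -1  3]
  Θ: [ 1  0  0  2  3 -2  2 -3]
RREF → pivots at {ΔT,m} ⇒ r = 2

2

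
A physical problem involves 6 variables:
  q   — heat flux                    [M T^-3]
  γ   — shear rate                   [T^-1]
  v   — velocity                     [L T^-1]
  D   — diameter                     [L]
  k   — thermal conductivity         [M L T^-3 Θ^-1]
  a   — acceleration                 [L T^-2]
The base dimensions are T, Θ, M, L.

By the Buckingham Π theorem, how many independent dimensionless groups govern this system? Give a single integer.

2

Dimensional matrix (T×Θ×M×L by q×γ×v×D×k×a):
  T: [-3 -1 -1  0 -3 -2]
  Θ: [ 0  0  0  0 -1  0]
  M: [ 1  0  0  0  1  0]
  L: [ 0  0  1  1  1  1]
Row reduction gives pivot columns q,γ,v,k; rank = 4
n=6, r=4 ⇒ 2 dimensionless groups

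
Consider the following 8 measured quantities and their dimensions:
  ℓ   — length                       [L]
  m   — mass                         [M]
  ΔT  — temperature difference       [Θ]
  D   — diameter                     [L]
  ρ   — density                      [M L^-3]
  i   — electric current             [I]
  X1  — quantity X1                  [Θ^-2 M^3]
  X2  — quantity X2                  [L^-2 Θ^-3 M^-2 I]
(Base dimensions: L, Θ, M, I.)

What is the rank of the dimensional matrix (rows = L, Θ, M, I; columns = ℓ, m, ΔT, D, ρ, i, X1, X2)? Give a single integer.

4

Exponent matrix [L,Θ,M,I] × [ℓ,m,ΔT,D,ρ,i,X1,X2]:
  L: [ 1  0  0  1 -3  0  0 -2]
  Θ: [ 0  0  1  0  0  0 -2 -3]
  M: [ 0  1  0  0  1  0  3 -2]
  I: [ 0  0  0  0  0  1  0  1]
Echelon form has 4 nonzero rows (pivots: ℓ,m,ΔT,i)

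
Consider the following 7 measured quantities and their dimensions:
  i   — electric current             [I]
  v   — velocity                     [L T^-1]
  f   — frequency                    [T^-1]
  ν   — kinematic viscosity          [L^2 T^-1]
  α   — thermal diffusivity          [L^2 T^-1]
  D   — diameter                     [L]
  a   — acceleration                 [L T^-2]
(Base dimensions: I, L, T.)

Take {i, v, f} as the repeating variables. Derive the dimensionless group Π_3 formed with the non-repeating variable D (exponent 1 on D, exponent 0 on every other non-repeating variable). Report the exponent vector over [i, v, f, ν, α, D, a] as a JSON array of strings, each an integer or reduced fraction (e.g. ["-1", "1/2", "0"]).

["0", "-1", "1", "0", "0", "1", "0"]

Exponent matrix [I,L,T] × [i,v,f,ν,α,D,a]:
  I: [ 1  0  0  0  0  0  0]
  L: [ 0  1  0  2  2  1  1]
  T: [ 0 -1 -1 -1 -1  0 -2]
Row reduction gives pivot columns i,v,f; rank = 3
Repeat: i,v,f; free: ν,α,D,a
RREF:
  r0: [   1    0    0    0    0    0    0]
  r1: [   0    1    0    2    2    1    1]
  r2: [   0    0    1   -1   -1   -1    1]
Fix exponent of D at 1, ν at 0, α at 0, a at 0; solve each RREF row for its pivot's exponent:
  r0: exp(i) + (0)·1 = 0 ⇒ exp(i) = 0
  r1: exp(v) + (1)·1 = 0 ⇒ exp(v) = -1
  r2: exp(f) + (-1)·1 = 0 ⇒ exp(f) = 1
Π_3 = v^-1 · f · D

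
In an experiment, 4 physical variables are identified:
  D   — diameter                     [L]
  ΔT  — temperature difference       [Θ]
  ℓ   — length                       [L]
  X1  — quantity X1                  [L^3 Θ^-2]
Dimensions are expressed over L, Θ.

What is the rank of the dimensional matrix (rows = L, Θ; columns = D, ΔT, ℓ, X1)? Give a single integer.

2

Exponent matrix [L,Θ] × [D,ΔT,ℓ,X1]:
  L: [ 1  0  1  3]
  Θ: [ 0  1  0 -2]
RREF → pivots at {D,ΔT} ⇒ r = 2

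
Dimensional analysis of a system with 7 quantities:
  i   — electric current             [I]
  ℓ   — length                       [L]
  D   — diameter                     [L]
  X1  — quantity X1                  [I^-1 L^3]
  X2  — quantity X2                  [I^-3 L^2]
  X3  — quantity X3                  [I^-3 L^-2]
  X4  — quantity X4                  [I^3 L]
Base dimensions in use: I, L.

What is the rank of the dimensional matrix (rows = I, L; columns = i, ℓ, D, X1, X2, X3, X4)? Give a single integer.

2

Write exponents as rows I,L / cols i,ℓ,D,X1,X2,X3,X4:
  I: [ 1  0  0 -1 -3 -3  3]
  L: [ 0  1  1  3  2 -2  1]
Echelon form has 2 nonzero rows (pivots: i,ℓ)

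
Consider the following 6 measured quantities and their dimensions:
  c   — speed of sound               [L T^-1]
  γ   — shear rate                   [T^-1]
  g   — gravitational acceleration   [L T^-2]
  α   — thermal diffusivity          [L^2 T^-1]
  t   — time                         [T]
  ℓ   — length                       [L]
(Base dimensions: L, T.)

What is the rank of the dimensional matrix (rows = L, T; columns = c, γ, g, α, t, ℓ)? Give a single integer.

2

Dimensional matrix (L×T by c×γ×g×α×t×ℓ):
  L: [ 1  0  1  2  0  1]
  T: [-1 -1 -2 -1  1  0]
Echelon form has 2 nonzero rows (pivots: c,γ)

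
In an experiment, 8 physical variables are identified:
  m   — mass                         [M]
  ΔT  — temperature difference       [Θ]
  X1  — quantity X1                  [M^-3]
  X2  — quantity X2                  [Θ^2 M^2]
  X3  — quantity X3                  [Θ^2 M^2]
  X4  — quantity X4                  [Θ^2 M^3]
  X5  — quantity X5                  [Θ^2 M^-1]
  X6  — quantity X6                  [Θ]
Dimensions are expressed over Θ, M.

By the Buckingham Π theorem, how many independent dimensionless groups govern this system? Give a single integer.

Write exponents as rows Θ,M / cols m,ΔT,X1,X2,X3,X4,X5,X6:
  Θ: [ 0  1  0  2  2  2  2  1]
  M: [ 1  0 -3  2  2  3 -1  0]
Echelon form has 2 nonzero rows (pivots: m,ΔT)
8 vars − rank 2 = 6 Π groups

6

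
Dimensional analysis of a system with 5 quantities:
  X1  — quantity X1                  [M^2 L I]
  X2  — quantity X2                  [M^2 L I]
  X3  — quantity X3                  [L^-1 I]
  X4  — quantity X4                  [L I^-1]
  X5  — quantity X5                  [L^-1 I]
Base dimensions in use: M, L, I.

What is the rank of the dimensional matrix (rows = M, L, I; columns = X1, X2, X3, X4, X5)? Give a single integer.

Write exponents as rows M,L,I / cols X1,X2,X3,X4,X5:
  M: [ 2  2  0  0  0]
  L: [ 1  1 -1  1 -1]
  I: [ 1  1  1 -1  1]
Echelon form has 2 nonzero rows (pivots: X1,X3)

2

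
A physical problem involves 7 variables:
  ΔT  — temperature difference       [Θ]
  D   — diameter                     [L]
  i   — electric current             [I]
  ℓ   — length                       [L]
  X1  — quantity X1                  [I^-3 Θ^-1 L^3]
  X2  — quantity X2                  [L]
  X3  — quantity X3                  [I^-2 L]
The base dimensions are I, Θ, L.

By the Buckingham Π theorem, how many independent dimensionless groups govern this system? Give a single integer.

Dimensional matrix (I×Θ×L by ΔT×D×i×ℓ×X1×X2×X3):
  I: [ 0  0  1  0 -3  0 -2]
  Θ: [ 1  0  0  0 -1  0  0]
  L: [ 0  1  0  1  3  1  1]
Row reduction gives pivot columns ΔT,D,i; rank = 3
Π count = n − r = 7 − 3 = 4

4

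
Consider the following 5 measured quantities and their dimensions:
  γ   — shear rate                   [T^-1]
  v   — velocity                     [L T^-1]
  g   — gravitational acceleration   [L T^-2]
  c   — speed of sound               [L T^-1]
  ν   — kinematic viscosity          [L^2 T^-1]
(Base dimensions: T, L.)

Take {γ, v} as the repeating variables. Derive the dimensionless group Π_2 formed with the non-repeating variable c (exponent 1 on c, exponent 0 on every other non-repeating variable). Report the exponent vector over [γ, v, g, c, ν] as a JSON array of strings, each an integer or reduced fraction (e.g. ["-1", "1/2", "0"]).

["0", "-1", "0", "1", "0"]

Exponent matrix [T,L] × [γ,v,g,c,ν]:
  T: [-1 -1 -2 -1 -1]
  L: [ 0  1  1  1  2]
RREF → pivots at {γ,v} ⇒ r = 2
Repeat: γ,v; free: g,c,ν
RREF:
  r0: [   1    0    1    0   -1]
  r1: [   0    1    1    1    2]
Fix exponent of c at 1, g at 0, ν at 0; solve each RREF row for its pivot's exponent:
  r0: exp(γ) + (0)·1 = 0 ⇒ exp(γ) = 0
  r1: exp(v) + (1)·1 = 0 ⇒ exp(v) = -1
Π_2 = v^-1 · c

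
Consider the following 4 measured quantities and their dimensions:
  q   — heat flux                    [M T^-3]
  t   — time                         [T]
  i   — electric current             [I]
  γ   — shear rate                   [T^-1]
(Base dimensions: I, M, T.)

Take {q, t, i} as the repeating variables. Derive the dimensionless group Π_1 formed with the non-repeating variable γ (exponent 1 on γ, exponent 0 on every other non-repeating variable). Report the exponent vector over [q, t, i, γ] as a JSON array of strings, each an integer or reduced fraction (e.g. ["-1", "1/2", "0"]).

["0", "1", "0", "1"]

Exponent matrix [I,M,T] × [q,t,i,γ]:
  I: [ 0  0  1  0]
  M: [ 1  0  0  0]
  T: [-3  1  0 -1]
Row reduction gives pivot columns q,t,i; rank = 3
Repeat: q,t,i; free: γ
RREF:
  r0: [   1    0    0    0]
  r1: [   0    1    0   -1]
  r2: [   0    0    1    0]
Fix exponent of γ at 1; solve each RREF row for its pivot's exponent:
  r0: exp(q) + (0)·1 = 0 ⇒ exp(q) = 0
  r1: exp(t) + (-1)·1 = 0 ⇒ exp(t) = 1
  r2: exp(i) + (0)·1 = 0 ⇒ exp(i) = 0
Π_1 = t · γ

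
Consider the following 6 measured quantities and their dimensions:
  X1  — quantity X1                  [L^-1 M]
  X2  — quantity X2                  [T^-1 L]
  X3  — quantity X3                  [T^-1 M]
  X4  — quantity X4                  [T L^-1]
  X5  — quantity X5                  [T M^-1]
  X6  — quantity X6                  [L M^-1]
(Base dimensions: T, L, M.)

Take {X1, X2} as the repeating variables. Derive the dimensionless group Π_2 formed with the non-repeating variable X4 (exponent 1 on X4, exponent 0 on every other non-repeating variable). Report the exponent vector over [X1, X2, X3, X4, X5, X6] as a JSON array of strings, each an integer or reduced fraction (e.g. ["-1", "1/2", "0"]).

["0", "1", "0", "1", "0", "0"]

Write exponents as rows T,L,M / cols X1,X2,X3,X4,X5,X6:
  T: [ 0 -1 -1  1  1  0]
  L: [-1  1  0 -1  0  1]
  M: [ 1  0  1  0 -1 -1]
Row reduction gives pivot columns X1,X2; rank = 2
Repeat: X1,X2; free: X3,X4,X5,X6
RREF:
  r0: [   1    0    1    0   -1   -1]
  r1: [   0    1    1   -1   -1    0]
  r2: [   0    0    0    0    0    0]
Fix exponent of X4 at 1, X3 at 0, X5 at 0, X6 at 0; solve each RREF row for its pivot's exponent:
  r0: exp(X1) + (0)·1 = 0 ⇒ exp(X1) = 0
  r1: exp(X2) + (-1)·1 = 0 ⇒ exp(X2) = 1
Π_2 = X2 · X4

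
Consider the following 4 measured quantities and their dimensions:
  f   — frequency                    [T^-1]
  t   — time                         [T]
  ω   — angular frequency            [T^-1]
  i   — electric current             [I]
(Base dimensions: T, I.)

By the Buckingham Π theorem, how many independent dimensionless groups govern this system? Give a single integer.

2

Dimensional matrix (T×I by f×t×ω×i):
  T: [-1  1 -1  0]
  I: [ 0  0  0  1]
Echelon form has 2 nonzero rows (pivots: f,i)
4 vars − rank 2 = 2 Π groups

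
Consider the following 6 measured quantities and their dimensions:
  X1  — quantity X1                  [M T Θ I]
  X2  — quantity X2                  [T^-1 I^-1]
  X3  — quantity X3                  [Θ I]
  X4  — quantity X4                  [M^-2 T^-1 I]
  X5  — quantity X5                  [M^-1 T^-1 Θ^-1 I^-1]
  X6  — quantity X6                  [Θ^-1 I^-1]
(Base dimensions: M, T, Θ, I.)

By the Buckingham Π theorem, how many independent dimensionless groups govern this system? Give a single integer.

3

Write exponents as rows M,T,Θ,I / cols X1,X2,X3,X4,X5,X6:
  M: [ 1  0  0 -2 -1  0]
  T: [ 1 -1  0 -1 -1  0]
  Θ: [ 1  0  1  0 -1 -1]
  I: [ 1 -1  1  1 -1 -1]
Echelon form has 3 nonzero rows (pivots: X1,X2,X3)
6 vars − rank 3 = 3 Π groups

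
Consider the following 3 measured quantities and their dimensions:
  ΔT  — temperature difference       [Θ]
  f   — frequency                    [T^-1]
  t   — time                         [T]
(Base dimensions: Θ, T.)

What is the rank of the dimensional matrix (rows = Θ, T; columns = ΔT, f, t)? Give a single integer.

Exponent matrix [Θ,T] × [ΔT,f,t]:
  Θ: [ 1  0  0]
  T: [ 0 -1  1]
Echelon form has 2 nonzero rows (pivots: ΔT,f)

2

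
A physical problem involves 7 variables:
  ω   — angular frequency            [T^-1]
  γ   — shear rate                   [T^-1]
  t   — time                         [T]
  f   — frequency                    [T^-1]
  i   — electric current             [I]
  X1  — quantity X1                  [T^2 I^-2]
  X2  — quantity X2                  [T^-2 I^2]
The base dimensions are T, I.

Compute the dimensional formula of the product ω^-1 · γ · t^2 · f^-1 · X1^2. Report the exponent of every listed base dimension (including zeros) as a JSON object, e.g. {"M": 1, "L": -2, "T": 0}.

{"T": 7, "I": -4}

Dimensional matrix (T×I by ω×γ×t×f×i×X1×X2):
  T: [-1 -1  1 -1  0  2 -2]
  I: [ 0  0  0  0  1 -2  2]
  [T]: (-1)·-1+(1)·-1+(2)·1+(-1)·-1+(2)·2 = 7
  [I]: (-1)·0+(1)·0+(2)·0+(-1)·0+(2)·-2 = -4
⇒ T^7 I^-4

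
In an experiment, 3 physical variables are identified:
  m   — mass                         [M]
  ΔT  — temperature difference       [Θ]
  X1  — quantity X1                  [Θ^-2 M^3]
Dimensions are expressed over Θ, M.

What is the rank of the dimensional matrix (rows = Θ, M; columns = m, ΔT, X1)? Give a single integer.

2

Dimensional matrix (Θ×M by m×ΔT×X1):
  Θ: [ 0  1 -2]
  M: [ 1  0  3]
Row reduction gives pivot columns m,ΔT; rank = 2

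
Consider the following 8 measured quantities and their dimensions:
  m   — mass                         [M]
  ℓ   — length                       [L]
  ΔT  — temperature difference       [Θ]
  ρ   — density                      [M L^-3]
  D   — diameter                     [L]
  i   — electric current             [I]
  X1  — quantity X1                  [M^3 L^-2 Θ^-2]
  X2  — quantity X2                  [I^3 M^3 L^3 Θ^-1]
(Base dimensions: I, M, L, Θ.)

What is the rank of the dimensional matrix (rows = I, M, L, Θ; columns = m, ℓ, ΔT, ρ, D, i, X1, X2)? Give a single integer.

4

Write exponents as rows I,M,L,Θ / cols m,ℓ,ΔT,ρ,D,i,X1,X2:
  I: [ 0  0  0  0  0  1  0  3]
  M: [ 1  0  0  1  0  0  3  3]
  L: [ 0  1  0 -3  1  0 -2  3]
  Θ: [ 0  0  1  0  0  0 -2 -1]
Echelon form has 4 nonzero rows (pivots: m,ℓ,ΔT,i)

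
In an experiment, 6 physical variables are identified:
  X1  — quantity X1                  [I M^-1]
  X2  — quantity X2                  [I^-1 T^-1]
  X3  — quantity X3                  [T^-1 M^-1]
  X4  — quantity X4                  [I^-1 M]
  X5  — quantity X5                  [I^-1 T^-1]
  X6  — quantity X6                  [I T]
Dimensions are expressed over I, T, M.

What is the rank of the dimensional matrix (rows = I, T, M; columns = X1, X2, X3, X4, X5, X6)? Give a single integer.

2

Exponent matrix [I,T,M] × [X1,X2,X3,X4,X5,X6]:
  I: [ 1 -1  0 -1 -1  1]
  T: [ 0 -1 -1  0 -1  1]
  M: [-1  0 -1  1  0  0]
Row reduction gives pivot columns X1,X2; rank = 2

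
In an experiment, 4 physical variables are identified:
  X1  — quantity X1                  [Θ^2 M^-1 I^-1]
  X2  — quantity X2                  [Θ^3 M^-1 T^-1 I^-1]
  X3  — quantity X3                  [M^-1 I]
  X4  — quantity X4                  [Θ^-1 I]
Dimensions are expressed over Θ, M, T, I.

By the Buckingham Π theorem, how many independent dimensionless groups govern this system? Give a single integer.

1

Dimensional matrix (Θ×M×T×I by X1×X2×X3×X4):
  Θ: [ 2  3  0 -1]
  M: [-1 -1 -1  0]
  T: [ 0 -1  0  0]
  I: [-1 -1  1  1]
Row reduction gives pivot columns X1,X2,X3; rank = 3
n=4, r=3 ⇒ 1 dimensionless group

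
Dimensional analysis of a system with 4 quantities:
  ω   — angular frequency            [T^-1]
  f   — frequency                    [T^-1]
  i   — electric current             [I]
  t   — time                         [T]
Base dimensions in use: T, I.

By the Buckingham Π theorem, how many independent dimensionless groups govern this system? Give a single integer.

2

Write exponents as rows T,I / cols ω,f,i,t:
  T: [-1 -1  0  1]
  I: [ 0  0  1  0]
RREF → pivots at {ω,i} ⇒ r = 2
n=4, r=2 ⇒ 2 dimensionless groups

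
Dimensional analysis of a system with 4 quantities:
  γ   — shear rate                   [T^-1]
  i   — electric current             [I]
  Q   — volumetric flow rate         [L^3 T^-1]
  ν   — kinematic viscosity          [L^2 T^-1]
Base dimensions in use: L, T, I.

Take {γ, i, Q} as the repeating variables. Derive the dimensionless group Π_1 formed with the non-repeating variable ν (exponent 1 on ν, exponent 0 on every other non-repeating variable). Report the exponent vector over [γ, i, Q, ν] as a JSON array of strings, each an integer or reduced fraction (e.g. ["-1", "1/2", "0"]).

["-1/3", "0", "-2/3", "1"]

Exponent matrix [L,T,I] × [γ,i,Q,ν]:
  L: [ 0  0  3  2]
  T: [-1  0 -1 -1]
  I: [ 0  1  0  0]
Echelon form has 3 nonzero rows (pivots: γ,i,Q)
Repeat: γ,i,Q; free: ν
RREF:
  r0: [   1    0    0  1/3]
  r1: [   0    1    0    0]
  r2: [   0    0    1  2/3]
Fix exponent of ν at 1; solve each RREF row for its pivot's exponent:
  r0: exp(γ) + (1/3)·1 = 0 ⇒ exp(γ) = -1/3
  r1: exp(i) + (0)·1 = 0 ⇒ exp(i) = 0
  r2: exp(Q) + (2/3)·1 = 0 ⇒ exp(Q) = -2/3
Π_1 = γ^(-1/3) · Q^(-2/3) · ν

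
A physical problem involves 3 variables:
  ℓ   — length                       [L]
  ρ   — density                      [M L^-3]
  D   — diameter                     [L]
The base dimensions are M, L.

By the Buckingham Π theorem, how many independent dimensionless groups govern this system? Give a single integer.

1

Exponent matrix [M,L] × [ℓ,ρ,D]:
  M: [ 0  1  0]
  L: [ 1 -3  1]
RREF → pivots at {ℓ,ρ} ⇒ r = 2
n=3, r=2 ⇒ 1 dimensionless group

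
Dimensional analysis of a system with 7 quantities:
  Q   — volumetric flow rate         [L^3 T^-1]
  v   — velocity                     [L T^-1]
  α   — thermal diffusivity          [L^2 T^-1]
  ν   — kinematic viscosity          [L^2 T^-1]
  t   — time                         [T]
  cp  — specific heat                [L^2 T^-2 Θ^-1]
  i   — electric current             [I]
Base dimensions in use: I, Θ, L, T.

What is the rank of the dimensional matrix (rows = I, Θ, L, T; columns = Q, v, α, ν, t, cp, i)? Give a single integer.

4

Dimensional matrix (I×Θ×L×T by Q×v×α×ν×t×cp×i):
  I: [ 0  0  0  0  0  0  1]
  Θ: [ 0  0  0  0  0 -1  0]
  L: [ 3  1  2  2  0  2  0]
  T: [-1 -1 -1 -1  1 -2  0]
RREF → pivots at {Q,v,cp,i} ⇒ r = 4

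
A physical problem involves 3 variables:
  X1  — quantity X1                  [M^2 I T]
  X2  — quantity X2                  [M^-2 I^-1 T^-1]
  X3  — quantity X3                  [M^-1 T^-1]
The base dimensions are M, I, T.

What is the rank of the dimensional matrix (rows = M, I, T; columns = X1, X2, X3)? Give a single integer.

2

Dimensional matrix (M×I×T by X1×X2×X3):
  M: [ 2 -2 -1]
  I: [ 1 -1  0]
  T: [ 1 -1 -1]
Echelon form has 2 nonzero rows (pivots: X1,X3)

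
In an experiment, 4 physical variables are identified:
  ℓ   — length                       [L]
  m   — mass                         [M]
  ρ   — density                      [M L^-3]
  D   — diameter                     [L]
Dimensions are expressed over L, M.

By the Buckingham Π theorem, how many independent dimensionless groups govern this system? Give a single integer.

Write exponents as rows L,M / cols ℓ,m,ρ,D:
  L: [ 1  0 -3  1]
  M: [ 0  1  1  0]
RREF → pivots at {ℓ,m} ⇒ r = 2
4 vars − rank 2 = 2 Π groups

2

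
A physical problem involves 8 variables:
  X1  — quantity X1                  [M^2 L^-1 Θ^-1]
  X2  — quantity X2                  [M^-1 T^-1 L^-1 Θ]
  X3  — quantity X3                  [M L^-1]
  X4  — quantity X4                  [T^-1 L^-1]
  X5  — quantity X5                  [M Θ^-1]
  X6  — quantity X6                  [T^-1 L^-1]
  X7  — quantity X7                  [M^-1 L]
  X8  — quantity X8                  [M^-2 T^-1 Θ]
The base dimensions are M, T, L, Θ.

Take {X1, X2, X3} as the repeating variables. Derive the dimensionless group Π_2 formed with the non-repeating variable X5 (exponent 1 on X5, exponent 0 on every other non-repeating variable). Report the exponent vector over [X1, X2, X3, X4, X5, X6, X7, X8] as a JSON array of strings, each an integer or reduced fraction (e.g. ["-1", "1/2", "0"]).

["-1", "0", "1", "0", "1", "0", "0", "0"]

Dimensional matrix (M×T×L×Θ by X1×X2×X3×X4×X5×X6×X7×X8):
  M: [ 2 -1  1  0  1  0 -1 -2]
  T: [ 0 -1  0 -1  0 -1  0 -1]
  L: [-1 -1 -1 -1  0 -1  1  0]
  Θ: [-1  1  0  0 -1  0  0  1]
Row reduction gives pivot columns X1,X2,X3; rank = 3
Repeat: X1,X2,X3; free: X4,X5,X6,X7,X8
RREF:
  r0: [   1    0    0    1    1    1    0    0]
  r1: [   0    1    0    1    0    1    0    1]
  r2: [   0    0    1   -1   -1   -1   -1   -1]
  r3: [   0    0    0    0    0    0    0    0]
Fix exponent of X5 at 1, X4 at 0, X6 at 0, X7 at 0, X8 at 0; solve each RREF row for its pivot's exponent:
  r0: exp(X1) + (1)·1 = 0 ⇒ exp(X1) = -1
  r1: exp(X2) + (0)·1 = 0 ⇒ exp(X2) = 0
  r2: exp(X3) + (-1)·1 = 0 ⇒ exp(X3) = 1
Π_2 = X1^-1 · X3 · X5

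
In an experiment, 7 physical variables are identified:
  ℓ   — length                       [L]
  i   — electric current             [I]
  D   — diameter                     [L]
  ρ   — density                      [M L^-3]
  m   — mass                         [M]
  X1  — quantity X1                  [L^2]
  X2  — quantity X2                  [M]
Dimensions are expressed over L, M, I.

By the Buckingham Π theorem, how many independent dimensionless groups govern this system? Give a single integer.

4

Write exponents as rows L,M,I / cols ℓ,i,D,ρ,m,X1,X2:
  L: [ 1  0  1 -3  0  2  0]
  M: [ 0  0  0  1  1  0  1]
  I: [ 0  1  0  0  0  0  0]
RREF → pivots at {ℓ,i,ρ} ⇒ r = 3
7 vars − rank 3 = 4 Π groups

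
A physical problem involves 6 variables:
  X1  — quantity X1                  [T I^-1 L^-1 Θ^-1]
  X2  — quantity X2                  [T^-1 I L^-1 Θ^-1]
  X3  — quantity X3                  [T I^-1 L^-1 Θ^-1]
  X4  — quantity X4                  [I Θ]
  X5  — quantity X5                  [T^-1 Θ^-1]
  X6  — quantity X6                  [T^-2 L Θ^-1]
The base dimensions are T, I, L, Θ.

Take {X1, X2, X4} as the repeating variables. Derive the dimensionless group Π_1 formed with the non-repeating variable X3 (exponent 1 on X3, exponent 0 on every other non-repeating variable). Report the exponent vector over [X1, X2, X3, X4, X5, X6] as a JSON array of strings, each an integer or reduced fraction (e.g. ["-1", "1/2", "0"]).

["-1", "0", "1", "0", "0", "0"]

Write exponents as rows T,I,L,Θ / cols X1,X2,X3,X4,X5,X6:
  T: [ 1 -1  1  0 -1 -2]
  I: [-1  1 -1  1  0  0]
  L: [-1 -1 -1  0  0  1]
  Θ: [-1 -1 -1  1 -1 -1]
Row reduction gives pivot columns X1,X2,X4; rank = 3
Repeat: X1,X2,X4; free: X3,X5,X6
RREF:
  r0: [   1    0    1    0 -1/2 -3/2]
  r1: [   0    1    0    0  1/2  1/2]
  r2: [   0    0    0    1   -1   -2]
  r3: [   0    0    0    0    0    0]
Fix exponent of X3 at 1, X5 at 0, X6 at 0; solve each RREF row for its pivot's exponent:
  r0: exp(X1) + (1)·1 = 0 ⇒ exp(X1) = -1
  r1: exp(X2) + (0)·1 = 0 ⇒ exp(X2) = 0
  r2: exp(X4) + (0)·1 = 0 ⇒ exp(X4) = 0
Π_1 = X1^-1 · X3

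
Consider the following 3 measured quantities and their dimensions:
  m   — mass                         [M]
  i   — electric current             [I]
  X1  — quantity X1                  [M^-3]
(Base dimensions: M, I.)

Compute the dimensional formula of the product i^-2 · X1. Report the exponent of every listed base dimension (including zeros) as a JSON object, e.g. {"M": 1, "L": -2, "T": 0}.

Dimensional matrix (M×I by m×i×X1):
  M: [ 1  0 -3]
  I: [ 0  1  0]
  [M]: (-2)·0+(1)·-3 = -3
  [I]: (-2)·1+(1)·0 = -2
⇒ M^-3 I^-2

{"M": -3, "I": -2}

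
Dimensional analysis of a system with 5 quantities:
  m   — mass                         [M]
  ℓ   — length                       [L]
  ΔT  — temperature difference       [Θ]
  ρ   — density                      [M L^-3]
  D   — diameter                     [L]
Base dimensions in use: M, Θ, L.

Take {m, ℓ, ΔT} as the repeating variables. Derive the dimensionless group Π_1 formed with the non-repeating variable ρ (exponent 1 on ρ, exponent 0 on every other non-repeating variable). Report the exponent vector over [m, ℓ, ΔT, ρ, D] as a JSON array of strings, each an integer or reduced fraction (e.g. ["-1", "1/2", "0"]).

Write exponents as rows M,Θ,L / cols m,ℓ,ΔT,ρ,D:
  M: [ 1  0  0  1  0]
  Θ: [ 0  0  1  0  0]
  L: [ 0  1  0 -3  1]
RREF → pivots at {m,ℓ,ΔT} ⇒ r = 3
Pivot set = {m,ℓ,ΔT}, free = {ρ,D}
RREF:
  r0: [   1    0    0    1    0]
  r1: [   0    1    0   -3    1]
  r2: [   0    0    1    0    0]
Fix exponent of ρ at 1, D at 0; solve each RREF row for its pivot's exponent:
  r0: exp(m) + (1)·1 = 0 ⇒ exp(m) = -1
  r1: exp(ℓ) + (-3)·1 = 0 ⇒ exp(ℓ) = 3
  r2: exp(ΔT) + (0)·1 = 0 ⇒ exp(ΔT) = 0
Π_1 = m^-1 · ℓ^3 · ρ

["-1", "3", "0", "1", "0"]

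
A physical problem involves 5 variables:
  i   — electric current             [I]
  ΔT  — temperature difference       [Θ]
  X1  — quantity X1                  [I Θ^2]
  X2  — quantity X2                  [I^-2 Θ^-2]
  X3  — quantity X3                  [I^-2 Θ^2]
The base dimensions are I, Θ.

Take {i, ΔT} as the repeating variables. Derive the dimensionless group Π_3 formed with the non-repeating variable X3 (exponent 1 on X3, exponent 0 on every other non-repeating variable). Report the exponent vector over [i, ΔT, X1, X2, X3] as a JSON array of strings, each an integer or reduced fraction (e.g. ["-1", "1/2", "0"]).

["2", "-2", "0", "0", "1"]

Exponent matrix [I,Θ] × [i,ΔT,X1,X2,X3]:
  I: [ 1  0  1 -2 -2]
  Θ: [ 0  1  2 -2  2]
Row reduction gives pivot columns i,ΔT; rank = 2
Pivot set = {i,ΔT}, free = {X1,X2,X3}
RREF:
  r0: [   1    0    1   -2   -2]
  r1: [   0    1    2   -2    2]
Fix exponent of X3 at 1, X1 at 0, X2 at 0; solve each RREF row for its pivot's exponent:
  r0: exp(i) + (-2)·1 = 0 ⇒ exp(i) = 2
  r1: exp(ΔT) + (2)·1 = 0 ⇒ exp(ΔT) = -2
Π_3 = i^2 · ΔT^-2 · X3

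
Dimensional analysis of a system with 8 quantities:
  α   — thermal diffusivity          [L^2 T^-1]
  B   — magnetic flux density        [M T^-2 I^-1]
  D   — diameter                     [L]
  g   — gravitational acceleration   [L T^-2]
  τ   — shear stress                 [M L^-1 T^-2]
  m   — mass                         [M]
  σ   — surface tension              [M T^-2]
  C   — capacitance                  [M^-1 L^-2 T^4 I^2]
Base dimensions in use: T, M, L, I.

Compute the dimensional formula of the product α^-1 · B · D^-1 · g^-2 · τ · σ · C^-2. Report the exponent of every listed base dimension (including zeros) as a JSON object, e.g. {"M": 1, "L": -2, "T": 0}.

{"T": -9, "M": 5, "L": -2, "I": -5}

Write exponents as rows T,M,L,I / cols α,B,D,g,τ,m,σ,C:
  T: [-1 -2  0 -2 -2  0 -2  4]
  M: [ 0  1  0  0  1  1  1 -1]
  L: [ 2  0  1  1 -1  0  0 -2]
  I: [ 0 -1  0  0  0  0  0  2]
  [T]: (-1)·-1+(1)·-2+(-1)·0+(-2)·-2+(1)·-2+(1)·-2+(-2)·4 = -9
  [M]: (-1)·0+(1)·1+(-1)·0+(-2)·0+(1)·1+(1)·1+(-2)·-1 = 5
  [L]: (-1)·2+(1)·0+(-1)·1+(-2)·1+(1)·-1+(1)·0+(-2)·-2 = -2
  [I]: (-1)·0+(1)·-1+(-1)·0+(-2)·0+(1)·0+(1)·0+(-2)·2 = -5
⇒ T^-9 M^5 L^-2 I^-5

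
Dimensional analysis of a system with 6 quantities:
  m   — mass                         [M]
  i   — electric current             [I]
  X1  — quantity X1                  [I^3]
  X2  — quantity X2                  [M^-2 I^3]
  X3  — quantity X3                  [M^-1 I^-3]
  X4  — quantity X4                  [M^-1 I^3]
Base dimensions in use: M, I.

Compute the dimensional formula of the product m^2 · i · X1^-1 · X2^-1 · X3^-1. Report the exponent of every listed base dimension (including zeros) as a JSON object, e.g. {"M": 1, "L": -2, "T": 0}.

{"M": 5, "I": -2}

Write exponents as rows M,I / cols m,i,X1,X2,X3,X4:
  M: [ 1  0  0 -2 -1 -1]
  I: [ 0  1  3  3 -3  3]
  [M]: (2)·1+(1)·0+(-1)·0+(-1)·-2+(-1)·-1 = 5
  [I]: (2)·0+(1)·1+(-1)·3+(-1)·3+(-1)·-3 = -2
⇒ M^5 I^-2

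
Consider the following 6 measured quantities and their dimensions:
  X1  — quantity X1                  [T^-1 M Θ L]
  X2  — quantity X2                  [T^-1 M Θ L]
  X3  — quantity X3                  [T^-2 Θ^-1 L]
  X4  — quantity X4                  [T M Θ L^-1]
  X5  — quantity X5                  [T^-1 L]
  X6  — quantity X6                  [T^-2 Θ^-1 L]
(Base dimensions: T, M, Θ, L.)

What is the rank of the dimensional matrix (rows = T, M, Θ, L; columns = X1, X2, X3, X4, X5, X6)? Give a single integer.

3

Dimensional matrix (T×M×Θ×L by X1×X2×X3×X4×X5×X6):
  T: [-1 -1 -2  1 -1 -2]
  M: [ 1  1  0  1  0  0]
  Θ: [ 1  1 -1  1  0 -1]
  L: [ 1  1  1 -1  1  1]
Row reduction gives pivot columns X1,X3,X4; rank = 3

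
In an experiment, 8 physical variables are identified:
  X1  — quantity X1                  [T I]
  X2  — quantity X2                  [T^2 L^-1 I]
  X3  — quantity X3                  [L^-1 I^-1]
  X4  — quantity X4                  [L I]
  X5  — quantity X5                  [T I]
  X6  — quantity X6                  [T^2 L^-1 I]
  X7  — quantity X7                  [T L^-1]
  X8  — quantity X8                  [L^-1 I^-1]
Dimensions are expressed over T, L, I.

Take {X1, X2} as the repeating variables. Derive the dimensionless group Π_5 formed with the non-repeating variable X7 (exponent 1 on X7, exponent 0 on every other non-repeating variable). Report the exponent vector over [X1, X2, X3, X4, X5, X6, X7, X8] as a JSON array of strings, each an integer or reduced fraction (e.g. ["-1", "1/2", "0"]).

["1", "-1", "0", "0", "0", "0", "1", "0"]

Exponent matrix [T,L,I] × [X1,X2,X3,X4,X5,X6,X7,X8]:
  T: [ 1  2  0  0  1  2  1  0]
  L: [ 0 -1 -1  1  0 -1 -1 -1]
  I: [ 1  1 -1  1  1  1  0 -1]
Row reduction gives pivot columns X1,X2; rank = 2
Pivot set = {X1,X2}, free = {X3,X4,X5,X6,X7,X8}
RREF:
  r0: [   1    0   -2    2    1    0   -1   -2]
  r1: [   0    1    1   -1    0    1    1    1]
  r2: [   0    0    0    0    0    0    0    0]
Fix exponent of X7 at 1, X3 at 0, X4 at 0, X5 at 0, X6 at 0, X8 at 0; solve each RREF row for its pivot's exponent:
  r0: exp(X1) + (-1)·1 = 0 ⇒ exp(X1) = 1
  r1: exp(X2) + (1)·1 = 0 ⇒ exp(X2) = -1
Π_5 = X1 · X2^-1 · X7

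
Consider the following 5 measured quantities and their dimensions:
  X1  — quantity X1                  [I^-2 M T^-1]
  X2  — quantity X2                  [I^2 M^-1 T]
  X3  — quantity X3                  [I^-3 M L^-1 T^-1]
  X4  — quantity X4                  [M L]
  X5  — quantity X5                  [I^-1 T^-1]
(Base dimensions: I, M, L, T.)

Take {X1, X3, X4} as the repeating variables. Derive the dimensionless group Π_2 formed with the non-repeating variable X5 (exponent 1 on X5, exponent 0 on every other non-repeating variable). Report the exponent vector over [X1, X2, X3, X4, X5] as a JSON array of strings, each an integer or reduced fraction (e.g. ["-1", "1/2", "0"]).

["-2", "0", "1", "1", "1"]

Exponent matrix [I,M,L,T] × [X1,X2,X3,X4,X5]:
  I: [-2  2 -3  0 -1]
  M: [ 1 -1  1  1  0]
  L: [ 0  0 -1  1  0]
  T: [-1  1 -1  0 -1]
RREF → pivots at {X1,X3,X4} ⇒ r = 3
Repeat: X1,X3,X4; free: X2,X5
RREF:
  r0: [   1   -1    0    0    2]
  r1: [   0    0    1    0   -1]
  r2: [   0    0    0    1   -1]
  r3: [   0    0    0    0    0]
Fix exponent of X5 at 1, X2 at 0; solve each RREF row for its pivot's exponent:
  r0: exp(X1) + (2)·1 = 0 ⇒ exp(X1) = -2
  r1: exp(X3) + (-1)·1 = 0 ⇒ exp(X3) = 1
  r2: exp(X4) + (-1)·1 = 0 ⇒ exp(X4) = 1
Π_2 = X1^-2 · X3 · X4 · X5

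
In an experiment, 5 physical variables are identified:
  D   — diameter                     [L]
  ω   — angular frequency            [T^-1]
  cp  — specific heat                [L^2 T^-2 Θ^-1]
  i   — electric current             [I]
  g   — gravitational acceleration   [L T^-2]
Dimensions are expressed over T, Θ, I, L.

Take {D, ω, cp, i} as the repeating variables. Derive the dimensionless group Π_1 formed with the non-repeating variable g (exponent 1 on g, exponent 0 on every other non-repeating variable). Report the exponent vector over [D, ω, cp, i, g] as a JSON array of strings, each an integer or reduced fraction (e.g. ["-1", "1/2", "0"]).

Exponent matrix [T,Θ,I,L] × [D,ω,cp,i,g]:
  T: [ 0 -1 -2  0 -2]
  Θ: [ 0  0 -1  0  0]
  I: [ 0  0  0  1  0]
  L: [ 1  0  2  0  1]
Echelon form has 4 nonzero rows (pivots: D,ω,cp,i)
Pivot set = {D,ω,cp,i}, free = {g}
RREF:
  r0: [   1    0    0    0    1]
  r1: [   0    1    0    0    2]
  r2: [   0    0    1    0    0]
  r3: [   0    0    0    1    0]
Fix exponent of g at 1; solve each RREF row for its pivot's exponent:
  r0: exp(D) + (1)·1 = 0 ⇒ exp(D) = -1
  r1: exp(ω) + (2)·1 = 0 ⇒ exp(ω) = -2
  r2: exp(cp) + (0)·1 = 0 ⇒ exp(cp) = 0
  r3: exp(i) + (0)·1 = 0 ⇒ exp(i) = 0
Π_1 = D^-1 · ω^-2 · g

["-1", "-2", "0", "0", "1"]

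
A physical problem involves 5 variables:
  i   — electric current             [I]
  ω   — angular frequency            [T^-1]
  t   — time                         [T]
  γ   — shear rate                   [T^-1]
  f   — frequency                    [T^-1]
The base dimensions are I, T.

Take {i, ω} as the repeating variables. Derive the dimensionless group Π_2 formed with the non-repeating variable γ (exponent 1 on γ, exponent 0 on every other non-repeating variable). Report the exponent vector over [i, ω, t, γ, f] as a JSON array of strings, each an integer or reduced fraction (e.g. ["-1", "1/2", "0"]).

Dimensional matrix (I×T by i×ω×t×γ×f):
  I: [ 1  0  0  0  0]
  T: [ 0 -1  1 -1 -1]
RREF → pivots at {i,ω} ⇒ r = 2
Pivot set = {i,ω}, free = {t,γ,f}
RREF:
  r0: [   1    0    0    0    0]
  r1: [   0    1   -1    1    1]
Fix exponent of γ at 1, t at 0, f at 0; solve each RREF row for its pivot's exponent:
  r0: exp(i) + (0)·1 = 0 ⇒ exp(i) = 0
  r1: exp(ω) + (1)·1 = 0 ⇒ exp(ω) = -1
Π_2 = ω^-1 · γ

["0", "-1", "0", "1", "0"]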